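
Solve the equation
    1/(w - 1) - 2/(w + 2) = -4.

w = -1.443 or w = 0.693

Multiply both sides by (w - 1)(w + 2):
(w + 2) - 2(w - 1) = -4(w - 1)(w + 2).
Expand and collect terms: -4w² - 3w + 4 = 0.
By the quadratic formula, w = (3 ± √73) / -8, so w ≈ -1.443 or w ≈ 0.693.
Neither value makes a denominator zero (w ≠ 1, w ≠ -2), so both are valid.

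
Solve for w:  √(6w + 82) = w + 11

Square both sides: 6w + 82 = (w + 11)².
Expand and rearrange: w² + 16w + 39 = 0.
Solving gives w = -3 or w = -13.
Check each candidate in the original equation:
  w = -3: √(64) = 8, while w + 11 = 8 — valid.
  w = -13: √(4) = 2, while w + 11 = -2 — extraneous.

w = -3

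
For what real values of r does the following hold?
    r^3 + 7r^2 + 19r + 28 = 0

r = -4

Possible rational roots are divisors of 28. Testing r = -4 gives 0, so (r + 4) is a factor.
Divide: r^3 + 7r^2 + 19r + 28 = (r + 4)(r^2 + 3r + 7).
The quadratic r^2 + 3r + 7 has discriminant -19 < 0, so no further real roots.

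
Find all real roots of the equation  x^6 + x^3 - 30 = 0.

x = -1.8171 or x = 1.71

Let u = x^3. The equation becomes u^2 + u - 30 = 0.
Factor: (u + 6)(u - 5) = 0, so u = -6 or u = 5.
x^3 = -6 gives x = -(6)^(1/3) ~= -1.8171.
x^3 = 5 gives x = (5)^(1/3) ~= 1.71.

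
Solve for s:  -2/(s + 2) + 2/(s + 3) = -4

Multiply both sides by (s + 2)(s + 3):
-2(s + 3) + 2(s + 2) = -4(s + 2)(s + 3).
Expand and collect terms: -4s² - 20s - 22 = 0.
By the quadratic formula, s = (20 ± √48) / -8, so s ≈ -3.366 or s ≈ -1.634.
Neither value makes a denominator zero (s ≠ -2, s ≠ -3), so both are valid.

s = -3.366 or s = -1.634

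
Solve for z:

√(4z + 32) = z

Square both sides: 4z + 32 = (z)².
Expand and rearrange: z² - 4z - 32 = 0.
Solving gives z = 8 or z = -4.
Check each candidate in the original equation:
  z = 8: √(64) = 8, while z = 8 — valid.
  z = -4: √(16) = 4, while z = -4 — extraneous.

z = 8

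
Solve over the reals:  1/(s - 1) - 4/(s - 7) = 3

Multiply both sides by (s - 1)(s - 7):
(s - 7) - 4(s - 1) = 3(s - 1)(s - 7).
Expand and collect terms: 3s² - 21s + 24 = 0.
By the quadratic formula, s = (21 ± √153) / 6, so s ≈ 5.5616 or s ≈ 1.4384.
Neither value makes a denominator zero (s ≠ 1, s ≠ 7), so both are valid.

s = 1.4384 or s = 5.5616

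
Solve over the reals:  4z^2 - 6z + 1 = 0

z = 0.191 or z = 1.309

Discriminant: (-6)^2 - 4*4*1 = 20.
Quadratic formula: z = (6 +/- sqrt(20)) / 8.
So z = sqrt(5)/4 + 3/4 ~= 1.309 or z = 3/4 - sqrt(5)/4 ~= 0.191.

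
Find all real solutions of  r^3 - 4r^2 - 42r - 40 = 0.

Possible rational roots are divisors of -40. Testing r = -4 gives 0, so (r + 4) is a factor.
Divide: r^3 - 4r^2 - 42r - 40 = (r + 4)(r^2 - 8r - 10).
Apply the quadratic formula to r^2 - 8r - 10 = 0: r = (8 +/- sqrt(104))/2, i.e. r ~= 9.099 or r ~= -1.099.

r = -4 or r = -1.099 or r = 9.099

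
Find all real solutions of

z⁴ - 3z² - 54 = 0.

z = -3 or z = 3

Let u = z². The equation becomes u² - 3u - 54 = 0.
Factor: (u - 9)(u + 6) = 0, so u = 9 or u = -6.
z² = 9 gives z = ±3.
z² = -6 < 0 has no real solution.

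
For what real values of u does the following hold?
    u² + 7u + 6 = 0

u = -6 or u = -1

Factor: (u + 6)(u + 1) = 0.
So u = -6 or u = -1.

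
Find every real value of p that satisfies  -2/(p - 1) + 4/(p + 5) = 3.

p = -3.4305 or p = 0.0972

Multiply both sides by (p - 1)(p + 5):
-2(p + 5) + 4(p - 1) = 3(p - 1)(p + 5).
Expand and collect terms: 3p² + 10p - 1 = 0.
By the quadratic formula, p = (-10 ± √112) / 6, so p ≈ 0.0972 or p ≈ -3.4305.
Neither value makes a denominator zero (p ≠ 1, p ≠ -5), so both are valid.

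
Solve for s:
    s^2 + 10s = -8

s = -9.1231 or s = -0.8769

Rearrange to standard form: s^2 + 10s + 8 = 0.
Discriminant: (10)^2 - 4*1*8 = 68.
Quadratic formula: s = (-10 +/- sqrt(68)) / 2.
So s = -5 + sqrt(17) ~= -0.8769 or s = -5 - sqrt(17) ~= -9.1231.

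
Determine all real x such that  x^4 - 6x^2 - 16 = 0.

x = -2.8284 or x = 2.8284

Let u = x^2. The equation becomes u^2 - 6u - 16 = 0.
Factor: (u - 8)(u + 2) = 0, so u = 8 or u = -2.
x^2 = 8 gives x = +/-2*sqrt(2) ~= +/-2.8284.
x^2 = -2 < 0 has no real solution.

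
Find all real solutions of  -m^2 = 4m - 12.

m = -6 or m = 2

Bring every term to one side: -m^2 - 4m + 12 = 0.
Factor: -1(m - 2)(m + 6) = 0.
So m = 2 or m = -6.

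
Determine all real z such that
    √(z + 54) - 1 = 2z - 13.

z = 10

Isolate the radical: √(z + 54) = 2z - 12.
Square both sides: z + 54 = (2z - 12)².
Expand and rearrange: 4z² - 49z + 90 = 0.
Solving gives z = 10 or z = 2.25.
Check each candidate in the original equation:
  z = 10: √(64) = 8, while 2z - 12 = 8 — valid.
  z = 2.25: √(56.25) = 7.5, while 2z - 12 = -7.5 — extraneous.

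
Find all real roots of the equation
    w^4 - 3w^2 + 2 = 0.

Let u = w^2. The equation becomes u^2 - 3u + 2 = 0.
Factor: (u - 1)(u - 2) = 0, so u = 1 or u = 2.
w^2 = 1 gives w = +/-1.
w^2 = 2 gives w = +/-sqrt(2) ~= +/-1.4142.

w = -1.4142 or w = -1 or w = 1 or w = 1.4142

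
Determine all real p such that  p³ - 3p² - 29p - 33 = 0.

Possible rational roots are divisors of -33. Testing p = -3 gives 0, so (p + 3) is a factor.
Divide: p³ - 3p² - 29p - 33 = (p + 3)(p² - 6p - 11).
Apply the quadratic formula to p² - 6p - 11 = 0: p = (6 ± √80)/2, i.e. p ≈ 7.4721 or p ≈ -1.4721.

p = -3 or p = -1.4721 or p = 7.4721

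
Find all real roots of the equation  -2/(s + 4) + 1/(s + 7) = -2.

s = -7.386 or s = -3.114

Multiply both sides by (s + 4)(s + 7):
-2(s + 7) + (s + 4) = -2(s + 4)(s + 7).
Expand and collect terms: -2s^2 - 21s - 46 = 0.
By the quadratic formula, s = (21 +/- sqrt(73)) / -4, so s ~= -7.386 or s ~= -3.114.
Neither value makes a denominator zero (s != -4, s != -7), so both are valid.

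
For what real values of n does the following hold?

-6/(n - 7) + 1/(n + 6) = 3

Multiply both sides by (n - 7)(n + 6):
-6(n + 6) + (n - 7) = 3(n - 7)(n + 6).
Expand and collect terms: 3n² + 2n - 83 = 0.
By the quadratic formula, n = (-2 ± √1000) / 6, so n ≈ 4.9371 or n ≈ -5.6038.
Neither value makes a denominator zero (n ≠ 7, n ≠ -6), so both are valid.

n = -5.6038 or n = 4.9371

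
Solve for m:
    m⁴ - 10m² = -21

m = -2.6458 or m = -1.7321 or m = 1.7321 or m = 2.6458

Let u = m². The equation becomes u² - 10u + 21 = 0.
Factor: (u - 7)(u - 3) = 0, so u = 7 or u = 3.
m² = 7 gives m = ±√(7) ≈ ±2.6458.
m² = 3 gives m = ±√(3) ≈ ±1.7321.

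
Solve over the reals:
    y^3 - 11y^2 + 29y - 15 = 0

Possible rational roots are divisors of -15. Testing y = 3 gives 0, so (y - 3) is a factor.
Divide: y^3 - 11y^2 + 29y - 15 = (y - 3)(y^2 - 8y + 5).
Apply the quadratic formula to y^2 - 8y + 5 = 0: y = (8 +/- sqrt(44))/2, i.e. y ~= 7.3166 or y ~= 0.6834.

y = 0.6834 or y = 3 or y = 7.3166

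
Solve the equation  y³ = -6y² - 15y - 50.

Rearrange: y³ + 6y² + 15y + 50 = 0.
Possible rational roots are divisors of 50. Testing y = -5 gives 0, so (y + 5) is a factor.
Divide: y³ + 6y² + 15y + 50 = (y + 5)(y² + y + 10).
The quadratic y² + y + 10 has discriminant -39 < 0, so no further real roots.

y = -5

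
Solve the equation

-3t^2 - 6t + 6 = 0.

t = -2.7321 or t = 0.7321

Discriminant: (-6)^2 - 4*(-3)*6 = 108.
Quadratic formula: t = (6 +/- sqrt(108)) / (-6).
So t = -sqrt(3) - 1 ~= -2.7321 or t = -1 + sqrt(3) ~= 0.7321.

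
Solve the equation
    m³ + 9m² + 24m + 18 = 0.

Possible rational roots are divisors of 18. Testing m = -3 gives 0, so (m + 3) is a factor.
Divide: m³ + 9m² + 24m + 18 = (m + 3)(m² + 6m + 6).
Apply the quadratic formula to m² + 6m + 6 = 0: m = (-6 ± √12)/2, i.e. m ≈ -1.2679 or m ≈ -4.7321.

m = -4.7321 or m = -3 or m = -1.2679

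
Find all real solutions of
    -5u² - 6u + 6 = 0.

u = -1.849 or u = 0.649

Discriminant: (-6)² − 4·(-5)·6 = 156.
Quadratic formula: u = (6 ± √156) / (-10).
So u = -√(39)/5 - 3/5 ≈ -1.849 or u = -3/5 + √(39)/5 ≈ 0.649.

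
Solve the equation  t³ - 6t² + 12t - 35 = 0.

Possible rational roots are divisors of -35. Testing t = 5 gives 0, so (t - 5) is a factor.
Divide: t³ - 6t² + 12t - 35 = (t - 5)(t² - t + 7).
The quadratic t² - t + 7 has discriminant -27 < 0, so no further real roots.

t = 5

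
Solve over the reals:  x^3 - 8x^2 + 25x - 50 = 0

x = 5

Possible rational roots are divisors of -50. Testing x = 5 gives 0, so (x - 5) is a factor.
Divide: x^3 - 8x^2 + 25x - 50 = (x - 5)(x^2 - 3x + 10).
The quadratic x^2 - 3x + 10 has discriminant -31 < 0, so no further real roots.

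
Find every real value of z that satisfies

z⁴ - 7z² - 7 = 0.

z = -2.8085 or z = 2.8085

Let u = z². The equation becomes u² - 7u - 7 = 0.
By the quadratic formula, u = 7/2 + √(77)/2 or u = 7/2 - √(77)/2.
z² = 7/2 + √(77)/2 gives z = ±√(7/2 + √(77)/2) ≈ ±2.8085.
z² = 7/2 - √(77)/2 < 0 has no real solution.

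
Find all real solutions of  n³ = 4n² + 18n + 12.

Rearrange: n³ - 4n² - 18n - 12 = 0.
Possible rational roots are divisors of -12. Testing n = -2 gives 0, so (n + 2) is a factor.
Divide: n³ - 4n² - 18n - 12 = (n + 2)(n² - 6n - 6).
Apply the quadratic formula to n² - 6n - 6 = 0: n = (6 ± √60)/2, i.e. n ≈ 6.873 or n ≈ -0.873.

n = -2 or n = -0.873 or n = 6.873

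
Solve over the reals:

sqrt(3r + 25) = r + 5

r = 0

Square both sides: 3r + 25 = (r + 5)^2.
Expand and rearrange: r^2 + 7r = 0.
Solving gives r = 0 or r = -7.
Check each candidate in the original equation:
  r = 0: sqrt(25) = 5, while r + 5 = 5 — valid.
  r = -7: sqrt(4) = 2, while r + 5 = -2 — extraneous.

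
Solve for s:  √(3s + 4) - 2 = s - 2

Isolate the radical: √(3s + 4) = s.
Square both sides: 3s + 4 = (s)².
Expand and rearrange: s² - 3s - 4 = 0.
Solving gives s = 4 or s = -1.
Check each candidate in the original equation:
  s = 4: √(16) = 4, while s = 4 — valid.
  s = -1: √(1) = 1, while s = -1 — extraneous.

s = 4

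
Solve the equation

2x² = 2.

Bring every term to one side: 2x² - 2 = 0.
Factor: 2(x - 1)(x + 1) = 0.
So x = 1 or x = -1.

x = -1 or x = 1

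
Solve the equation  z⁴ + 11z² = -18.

No real solutions.

Let u = z². The equation becomes u² + 11u + 18 = 0.
Factor: (u + 9)(u + 2) = 0, so u = -9 or u = -2.
z² = -9 < 0 has no real solution.
z² = -2 < 0 has no real solution.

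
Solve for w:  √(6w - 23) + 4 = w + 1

w = 4 or w = 8

Isolate the radical: √(6w - 23) = w - 3.
Square both sides: 6w - 23 = (w - 3)².
Expand and rearrange: w² - 12w + 32 = 0.
Solving gives w = 8 or w = 4.
Check each candidate in the original equation:
  w = 8: √(25) = 5, while w - 3 = 5 — valid.
  w = 4: √(1) = 1, while w - 3 = 1 — valid.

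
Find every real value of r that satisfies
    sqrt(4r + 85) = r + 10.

r = -1

Square both sides: 4r + 85 = (r + 10)^2.
Expand and rearrange: r^2 + 16r + 15 = 0.
Solving gives r = -1 or r = -15.
Check each candidate in the original equation:
  r = -1: sqrt(81) = 9, while r + 10 = 9 — valid.
  r = -15: sqrt(25) = 5, while r + 10 = -5 — extraneous.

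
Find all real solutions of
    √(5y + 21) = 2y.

y = 3

Square both sides: 5y + 21 = (2y)².
Expand and rearrange: 4y² - 5y - 21 = 0.
Solving gives y = 3 or y = -1.75.
Check each candidate in the original equation:
  y = 3: √(36) = 6, while 2y = 6 — valid.
  y = -1.75: √(12.25) = 3.5, while 2y = -3.5 — extraneous.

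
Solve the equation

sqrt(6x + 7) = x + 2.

x = -1 or x = 3

Square both sides: 6x + 7 = (x + 2)^2.
Expand and rearrange: x^2 - 2x - 3 = 0.
Solving gives x = 3 or x = -1.
Check each candidate in the original equation:
  x = 3: sqrt(25) = 5, while x + 2 = 5 — valid.
  x = -1: sqrt(1) = 1, while x + 2 = 1 — valid.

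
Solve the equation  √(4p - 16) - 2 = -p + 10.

Isolate the radical: √(4p - 16) = -p + 12.
Square both sides: 4p - 16 = (-p + 12)².
Expand and rearrange: p² - 28p + 160 = 0.
Solving gives p = 20 or p = 8.
Check each candidate in the original equation:
  p = 20: √(64) = 8, while -p + 12 = -8 — extraneous.
  p = 8: √(16) = 4, while -p + 12 = 4 — valid.

p = 8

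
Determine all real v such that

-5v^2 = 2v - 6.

Rearrange to standard form: -5v^2 - 2v + 6 = 0.
Discriminant: (-2)^2 - 4*(-5)*6 = 124.
Quadratic formula: v = (2 +/- sqrt(124)) / (-10).
So v = -sqrt(31)/5 - 1/5 ~= -1.3136 or v = -1/5 + sqrt(31)/5 ~= 0.9136.

v = -1.3136 or v = 0.9136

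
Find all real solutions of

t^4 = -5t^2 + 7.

t = -1.0677 or t = 1.0677

Let u = t^2. The equation becomes u^2 + 5u - 7 = 0.
By the quadratic formula, u = -5/2 + sqrt(53)/2 or u = -sqrt(53)/2 - 5/2.
t^2 = -5/2 + sqrt(53)/2 gives t = +/-sqrt(-5/2 + sqrt(53)/2) ~= +/-1.0677.
t^2 = -sqrt(53)/2 - 5/2 < 0 has no real solution.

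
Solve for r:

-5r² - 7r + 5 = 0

r = -1.9207 or r = 0.5207

Discriminant: (-7)² − 4·(-5)·5 = 149.
Quadratic formula: r = (7 ± √149) / (-10).
So r = -√(149)/10 - 7/10 ≈ -1.9207 or r = -7/10 + √(149)/10 ≈ 0.5207.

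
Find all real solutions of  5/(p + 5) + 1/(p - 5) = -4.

p = -6.2783 or p = 4.7783

Multiply both sides by (p + 5)(p - 5):
5(p - 5) + (p + 5) = -4(p + 5)(p - 5).
Expand and collect terms: -4p^2 - 6p + 120 = 0.
By the quadratic formula, p = (6 +/- sqrt(1956)) / -8, so p ~= -6.2783 or p ~= 4.7783.
Neither value makes a denominator zero (p != -5, p != 5), so both are valid.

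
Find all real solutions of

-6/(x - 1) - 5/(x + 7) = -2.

x = -5.3059 or x = 4.8059

Multiply both sides by (x - 1)(x + 7):
-6(x + 7) - 5(x - 1) = -2(x - 1)(x + 7).
Expand and collect terms: -2x² - x + 51 = 0.
By the quadratic formula, x = (1 ± √409) / -4, so x ≈ -5.3059 or x ≈ 4.8059.
Neither value makes a denominator zero (x ≠ 1, x ≠ -7), so both are valid.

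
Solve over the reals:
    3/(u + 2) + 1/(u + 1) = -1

u = -5.7913 or u = -1.2087

Multiply both sides by (u + 2)(u + 1):
3(u + 1) + (u + 2) = -(u + 2)(u + 1).
Expand and collect terms: -u² - 7u - 7 = 0.
By the quadratic formula, u = (7 ± √21) / -2, so u ≈ -5.7913 or u ≈ -1.2087.
Neither value makes a denominator zero (u ≠ -2, u ≠ -1), so both are valid.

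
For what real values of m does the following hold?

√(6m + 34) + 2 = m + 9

m = -5 or m = -3

Isolate the radical: √(6m + 34) = m + 7.
Square both sides: 6m + 34 = (m + 7)².
Expand and rearrange: m² + 8m + 15 = 0.
Solving gives m = -3 or m = -5.
Check each candidate in the original equation:
  m = -3: √(16) = 4, while m + 7 = 4 — valid.
  m = -5: √(4) = 2, while m + 7 = 2 — valid.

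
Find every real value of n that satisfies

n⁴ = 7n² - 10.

Let u = n². The equation becomes u² - 7u + 10 = 0.
Factor: (u - 5)(u - 2) = 0, so u = 5 or u = 2.
n² = 5 gives n = ±√(5) ≈ ±2.2361.
n² = 2 gives n = ±√(2) ≈ ±1.4142.

n = -2.2361 or n = -1.4142 or n = 1.4142 or n = 2.2361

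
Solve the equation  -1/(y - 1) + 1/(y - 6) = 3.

Multiply both sides by (y - 1)(y - 6):
-(y - 6) + (y - 1) = 3(y - 1)(y - 6).
Expand and collect terms: 3y² - 21y + 13 = 0.
By the quadratic formula, y = (21 ± √285) / 6, so y ≈ 6.3137 or y ≈ 0.6863.
Neither value makes a denominator zero (y ≠ 1, y ≠ 6), so both are valid.

y = 0.6863 or y = 6.3137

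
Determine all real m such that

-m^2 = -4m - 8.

m = -1.4641 or m = 5.4641

Rearrange to standard form: -m^2 + 4m + 8 = 0.
Discriminant: (4)^2 - 4*(-1)*8 = 48.
Quadratic formula: m = (-4 +/- sqrt(48)) / (-2).
So m = 2 - 2*sqrt(3) ~= -1.4641 or m = 2 + 2*sqrt(3) ~= 5.4641.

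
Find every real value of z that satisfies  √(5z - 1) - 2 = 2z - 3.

Isolate the radical: √(5z - 1) = 2z - 1.
Square both sides: 5z - 1 = (2z - 1)².
Expand and rearrange: 4z² - 9z + 2 = 0.
Solving gives z = 2 or z = 0.25.
Check each candidate in the original equation:
  z = 2: √(9) = 3, while 2z - 1 = 3 — valid.
  z = 0.25: √(0.25) = 0.5, while 2z - 1 = -0.5 — extraneous.

z = 2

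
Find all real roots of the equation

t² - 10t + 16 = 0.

Factor: (t - 8)(t - 2) = 0.
So t = 8 or t = 2.

t = 2 or t = 8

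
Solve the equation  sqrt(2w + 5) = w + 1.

w = 2

Square both sides: 2w + 5 = (w + 1)^2.
Expand and rearrange: w^2 - 4 = 0.
Solving gives w = 2 or w = -2.
Check each candidate in the original equation:
  w = 2: sqrt(9) = 3, while w + 1 = 3 — valid.
  w = -2: sqrt(1) = 1, while w + 1 = -1 — extraneous.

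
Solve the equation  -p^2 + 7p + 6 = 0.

p = -0.772 or p = 7.772

Discriminant: (7)^2 - 4*(-1)*6 = 73.
Quadratic formula: p = (-7 +/- sqrt(73)) / (-2).
So p = 7/2 - sqrt(73)/2 ~= -0.772 or p = 7/2 + sqrt(73)/2 ~= 7.772.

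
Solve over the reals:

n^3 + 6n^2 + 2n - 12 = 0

n = -5.1623 or n = -2 or n = 1.1623

Possible rational roots are divisors of -12. Testing n = -2 gives 0, so (n + 2) is a factor.
Divide: n^3 + 6n^2 + 2n - 12 = (n + 2)(n^2 + 4n - 6).
Apply the quadratic formula to n^2 + 4n - 6 = 0: n = (-4 +/- sqrt(40))/2, i.e. n ~= 1.1623 or n ~= -5.1623.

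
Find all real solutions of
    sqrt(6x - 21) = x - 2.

x = 5

Square both sides: 6x - 21 = (x - 2)^2.
Expand and rearrange: x^2 - 10x + 25 = 0.
This gives the repeated root x = 5.
Check in the original equation:
  x = 5: sqrt(9) = 3, while x - 2 = 3 — valid.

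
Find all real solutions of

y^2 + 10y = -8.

Rearrange to standard form: y^2 + 10y + 8 = 0.
Discriminant: (10)^2 - 4*1*8 = 68.
Quadratic formula: y = (-10 +/- sqrt(68)) / 2.
So y = -5 + sqrt(17) ~= -0.8769 or y = -5 - sqrt(17) ~= -9.1231.

y = -9.1231 or y = -0.8769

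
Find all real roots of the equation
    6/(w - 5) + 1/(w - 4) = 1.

w = 4.127 or w = 11.873

Multiply both sides by (w - 5)(w - 4):
6(w - 4) + (w - 5) = (w - 5)(w - 4).
Expand and collect terms: w^2 - 16w + 49 = 0.
By the quadratic formula, w = (16 +/- sqrt(60)) / 2, so w ~= 11.873 or w ~= 4.127.
Neither value makes a denominator zero (w != 5, w != 4), so both are valid.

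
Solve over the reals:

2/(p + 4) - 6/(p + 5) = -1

p = -3 or p = -2

Multiply both sides by (p + 4)(p + 5):
2(p + 5) - 6(p + 4) = -(p + 4)(p + 5).
Expand and collect terms: -p^2 - 5p - 6 = 0.
Factor or apply the quadratic formula: p = -3 or p = -2.
Neither value makes a denominator zero (p != -4, p != -5), so both are valid.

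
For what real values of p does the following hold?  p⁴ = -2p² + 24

Let u = p². The equation becomes u² + 2u - 24 = 0.
Factor: (u + 6)(u - 4) = 0, so u = -6 or u = 4.
p² = -6 < 0 has no real solution.
p² = 4 gives p = ±2.

p = -2 or p = 2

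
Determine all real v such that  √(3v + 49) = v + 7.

Square both sides: 3v + 49 = (v + 7)².
Expand and rearrange: v² + 11v = 0.
Solving gives v = 0 or v = -11.
Check each candidate in the original equation:
  v = 0: √(49) = 7, while v + 7 = 7 — valid.
  v = -11: √(16) = 4, while v + 7 = -4 — extraneous.

v = 0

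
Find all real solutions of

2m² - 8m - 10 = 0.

m = -1 or m = 5

Factor: 2(m - 5)(m + 1) = 0.
So m = 5 or m = -1.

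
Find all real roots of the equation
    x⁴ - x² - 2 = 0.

x = -1.4142 or x = 1.4142

Let u = x². The equation becomes u² - u - 2 = 0.
Factor: (u + 1)(u - 2) = 0, so u = -1 or u = 2.
x² = -1 < 0 has no real solution.
x² = 2 gives x = ±√(2) ≈ ±1.4142.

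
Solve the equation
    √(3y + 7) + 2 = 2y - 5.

Isolate the radical: √(3y + 7) = 2y - 7.
Square both sides: 3y + 7 = (2y - 7)².
Expand and rearrange: 4y² - 31y + 42 = 0.
Solving gives y = 6 or y = 1.75.
Check each candidate in the original equation:
  y = 6: √(25) = 5, while 2y - 7 = 5 — valid.
  y = 1.75: √(12.25) = 3.5, while 2y - 7 = -3.5 — extraneous.

y = 6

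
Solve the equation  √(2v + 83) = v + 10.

v = -1

Square both sides: 2v + 83 = (v + 10)².
Expand and rearrange: v² + 18v + 17 = 0.
Solving gives v = -1 or v = -17.
Check each candidate in the original equation:
  v = -1: √(81) = 9, while v + 10 = 9 — valid.
  v = -17: √(49) = 7, while v + 10 = -7 — extraneous.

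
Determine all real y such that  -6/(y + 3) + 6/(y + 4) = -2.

y = -5.3028 or y = -1.6972

Multiply both sides by (y + 3)(y + 4):
-6(y + 4) + 6(y + 3) = -2(y + 3)(y + 4).
Expand and collect terms: -2y^2 - 14y - 18 = 0.
By the quadratic formula, y = (14 +/- sqrt(52)) / -4, so y ~= -5.3028 or y ~= -1.6972.
Neither value makes a denominator zero (y != -3, y != -4), so both are valid.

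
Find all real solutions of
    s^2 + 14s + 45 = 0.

Factor: (s + 9)(s + 5) = 0.
So s = -9 or s = -5.

s = -9 or s = -5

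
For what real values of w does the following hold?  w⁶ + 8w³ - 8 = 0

Let u = w³. The equation becomes u² + 8u - 8 = 0.
By the quadratic formula, u = -4 + 2·√(6) or u = -2·√(6) - 4.
w³ = -4 + 2·√(6) gives w = ∛(-4 + 2·√(6)) ≈ 0.9651.
w³ = -2·√(6) - 4 gives w = -∛(4 + 2·√(6)) ≈ -2.0723.

w = -2.0723 or w = 0.9651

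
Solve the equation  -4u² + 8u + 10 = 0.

u = -0.8708 or u = 2.8708

Discriminant: (8)² − 4·(-4)·10 = 224.
Quadratic formula: u = (-8 ± √224) / (-8).
So u = 1 - √(14)/2 ≈ -0.8708 or u = 1 + √(14)/2 ≈ 2.8708.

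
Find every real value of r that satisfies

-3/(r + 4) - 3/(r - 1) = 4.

Multiply both sides by (r + 4)(r - 1):
-3(r - 1) - 3(r + 4) = 4(r + 4)(r - 1).
Expand and collect terms: 4r² + 18r - 7 = 0.
By the quadratic formula, r = (-18 ± √436) / 8, so r ≈ 0.3601 or r ≈ -4.8601.
Neither value makes a denominator zero (r ≠ -4, r ≠ 1), so both are valid.

r = -4.8601 or r = 0.3601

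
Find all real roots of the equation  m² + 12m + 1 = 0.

Discriminant: (12)² − 4·1·1 = 140.
Quadratic formula: m = (-12 ± √140) / 2.
So m = -6 + √(35) ≈ -0.0839 or m = -6 - √(35) ≈ -11.9161.

m = -11.9161 or m = -0.0839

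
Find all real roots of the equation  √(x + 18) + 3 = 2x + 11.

x = -2

Isolate the radical: √(x + 18) = 2x + 8.
Square both sides: x + 18 = (2x + 8)².
Expand and rearrange: 4x² + 31x + 46 = 0.
Solving gives x = -2 or x = -5.75.
Check each candidate in the original equation:
  x = -2: √(16) = 4, while 2x + 8 = 4 — valid.
  x = -5.75: √(12.25) = 3.5, while 2x + 8 = -3.5 — extraneous.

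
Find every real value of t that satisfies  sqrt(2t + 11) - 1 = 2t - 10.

t = 7

Isolate the radical: sqrt(2t + 11) = 2t - 9.
Square both sides: 2t + 11 = (2t - 9)^2.
Expand and rearrange: 4t^2 - 38t + 70 = 0.
Solving gives t = 7 or t = 2.5.
Check each candidate in the original equation:
  t = 7: sqrt(25) = 5, while 2t - 9 = 5 — valid.
  t = 2.5: sqrt(16) = 4, while 2t - 9 = -4 — extraneous.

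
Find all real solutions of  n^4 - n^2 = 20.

n = -2.2361 or n = 2.2361

Let u = n^2. The equation becomes u^2 - u - 20 = 0.
Factor: (u + 4)(u - 5) = 0, so u = -4 or u = 5.
n^2 = -4 < 0 has no real solution.
n^2 = 5 gives n = +/-sqrt(5) ~= +/-2.2361.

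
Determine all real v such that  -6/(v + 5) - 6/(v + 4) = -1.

Multiply both sides by (v + 5)(v + 4):
-6(v + 4) - 6(v + 5) = -(v + 5)(v + 4).
Expand and collect terms: -v^2 + 3v + 34 = 0.
By the quadratic formula, v = (-3 +/- sqrt(145)) / -2, so v ~= -4.5208 or v ~= 7.5208.
Neither value makes a denominator zero (v != -5, v != -4), so both are valid.

v = -4.5208 or v = 7.5208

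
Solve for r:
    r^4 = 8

Let u = r^2. The equation becomes u^2 - 8 = 0.
By the quadratic formula, u = 2*sqrt(2) or u = -2*sqrt(2).
r^2 = 2*sqrt(2) gives r = +/-2**(3/4) ~= +/-1.6818.
r^2 = -2*sqrt(2) < 0 has no real solution.

r = -1.6818 or r = 1.6818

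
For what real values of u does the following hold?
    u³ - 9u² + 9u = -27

Rearrange: u³ - 9u² + 9u + 27 = 0.
Possible rational roots are divisors of 27. Testing u = 3 gives 0, so (u - 3) is a factor.
Divide: u³ - 9u² + 9u + 27 = (u - 3)(u² - 6u - 9).
Apply the quadratic formula to u² - 6u - 9 = 0: u = (6 ± √72)/2, i.e. u ≈ 7.2426 or u ≈ -1.2426.

u = -1.2426 or u = 3 or u = 7.2426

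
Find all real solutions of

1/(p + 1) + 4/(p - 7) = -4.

Multiply both sides by (p + 1)(p - 7):
(p - 7) + 4(p + 1) = -4(p + 1)(p - 7).
Expand and collect terms: -4p² + 19p + 31 = 0.
By the quadratic formula, p = (-19 ± √857) / -8, so p ≈ -1.2843 or p ≈ 6.0343.
Neither value makes a denominator zero (p ≠ -1, p ≠ 7), so both are valid.

p = -1.2843 or p = 6.0343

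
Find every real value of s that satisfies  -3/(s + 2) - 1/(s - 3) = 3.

Multiply both sides by (s + 2)(s - 3):
-3(s - 3) - (s + 2) = 3(s + 2)(s - 3).
Expand and collect terms: 3s² + s - 25 = 0.
By the quadratic formula, s = (-1 ± √301) / 6, so s ≈ 2.7249 or s ≈ -3.0582.
Neither value makes a denominator zero (s ≠ -2, s ≠ 3), so both are valid.

s = -3.0582 or s = 2.7249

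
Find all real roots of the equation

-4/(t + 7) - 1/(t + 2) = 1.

Multiply both sides by (t + 7)(t + 2):
-4(t + 2) - (t + 7) = (t + 7)(t + 2).
Expand and collect terms: t² + 14t + 29 = 0.
By the quadratic formula, t = (-14 ± √80) / 2, so t ≈ -2.5279 or t ≈ -11.4721.
Neither value makes a denominator zero (t ≠ -7, t ≠ -2), so both are valid.

t = -11.4721 or t = -2.5279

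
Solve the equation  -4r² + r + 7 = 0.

Discriminant: (1)² − 4·(-4)·7 = 113.
Quadratic formula: r = (-1 ± √113) / (-8).
So r = 1/8 - √(113)/8 ≈ -1.2038 or r = 1/8 + √(113)/8 ≈ 1.4538.

r = -1.2038 or r = 1.4538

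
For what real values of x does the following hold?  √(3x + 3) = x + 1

Square both sides: 3x + 3 = (x + 1)².
Expand and rearrange: x² - x - 2 = 0.
Solving gives x = 2 or x = -1.
Check each candidate in the original equation:
  x = 2: √(9) = 3, while x + 1 = 3 — valid.
  x = -1: √(0) = 0, while x + 1 = 0 — valid.

x = -1 or x = 2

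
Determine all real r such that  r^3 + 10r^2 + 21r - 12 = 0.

Possible rational roots are divisors of -12. Testing r = -4 gives 0, so (r + 4) is a factor.
Divide: r^3 + 10r^2 + 21r - 12 = (r + 4)(r^2 + 6r - 3).
Apply the quadratic formula to r^2 + 6r - 3 = 0: r = (-6 +/- sqrt(48))/2, i.e. r ~= 0.4641 or r ~= -6.4641.

r = -6.4641 or r = -4 or r = 0.4641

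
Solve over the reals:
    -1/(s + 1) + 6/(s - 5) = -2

Multiply both sides by (s + 1)(s - 5):
-(s - 5) + 6(s + 1) = -2(s + 1)(s - 5).
Expand and collect terms: -2s² + 3s - 1 = 0.
Factor or apply the quadratic formula: s = 0.5 or s = 1.
Neither value makes a denominator zero (s ≠ -1, s ≠ 5), so both are valid.

s = 0.5 or s = 1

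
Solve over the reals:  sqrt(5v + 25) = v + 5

Square both sides: 5v + 25 = (v + 5)^2.
Expand and rearrange: v^2 + 5v = 0.
Solving gives v = 0 or v = -5.
Check each candidate in the original equation:
  v = 0: sqrt(25) = 5, while v + 5 = 5 — valid.
  v = -5: sqrt(0) = 0, while v + 5 = 0 — valid.

v = -5 or v = 0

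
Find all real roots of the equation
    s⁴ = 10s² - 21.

Let u = s². The equation becomes u² - 10u + 21 = 0.
Factor: (u - 3)(u - 7) = 0, so u = 3 or u = 7.
s² = 3 gives s = ±√(3) ≈ ±1.7321.
s² = 7 gives s = ±√(7) ≈ ±2.6458.

s = -2.6458 or s = -1.7321 or s = 1.7321 or s = 2.6458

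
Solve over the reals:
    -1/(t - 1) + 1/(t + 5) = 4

t = -4.7386 or t = 0.7386

Multiply both sides by (t - 1)(t + 5):
-(t + 5) + (t - 1) = 4(t - 1)(t + 5).
Expand and collect terms: 4t² + 16t - 14 = 0.
By the quadratic formula, t = (-16 ± √480) / 8, so t ≈ 0.7386 or t ≈ -4.7386.
Neither value makes a denominator zero (t ≠ 1, t ≠ -5), so both are valid.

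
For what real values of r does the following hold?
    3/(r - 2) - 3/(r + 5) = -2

Multiply both sides by (r - 2)(r + 5):
3(r + 5) - 3(r - 2) = -2(r - 2)(r + 5).
Expand and collect terms: -2r² - 6r - 1 = 0.
By the quadratic formula, r = (6 ± √28) / -4, so r ≈ -2.8229 or r ≈ -0.1771.
Neither value makes a denominator zero (r ≠ 2, r ≠ -5), so both are valid.

r = -2.8229 or r = -0.1771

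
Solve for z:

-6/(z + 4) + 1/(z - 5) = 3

Multiply both sides by (z + 4)(z - 5):
-6(z - 5) + (z + 4) = 3(z + 4)(z - 5).
Expand and collect terms: 3z² + 2z - 94 = 0.
By the quadratic formula, z = (-2 ± √1132) / 6, so z ≈ 5.2742 or z ≈ -5.9409.
Neither value makes a denominator zero (z ≠ -4, z ≠ 5), so both are valid.

z = -5.9409 or z = 5.2742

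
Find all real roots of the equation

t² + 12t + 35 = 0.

Factor: (t + 7)(t + 5) = 0.
So t = -7 or t = -5.

t = -7 or t = -5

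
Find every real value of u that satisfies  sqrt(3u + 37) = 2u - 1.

u = 4

Square both sides: 3u + 37 = (2u - 1)^2.
Expand and rearrange: 4u^2 - 7u - 36 = 0.
Solving gives u = 4 or u = -2.25.
Check each candidate in the original equation:
  u = 4: sqrt(49) = 7, while 2u - 1 = 7 — valid.
  u = -2.25: sqrt(30.25) = 5.5, while 2u - 1 = -5.5 — extraneous.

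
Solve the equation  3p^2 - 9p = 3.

p = -0.3028 or p = 3.3028

Rearrange to standard form: 3p^2 - 9p - 3 = 0.
Discriminant: (-9)^2 - 4*3*(-3) = 117.
Quadratic formula: p = (9 +/- sqrt(117)) / 6.
So p = 3/2 + sqrt(13)/2 ~= 3.3028 or p = 3/2 - sqrt(13)/2 ~= -0.3028.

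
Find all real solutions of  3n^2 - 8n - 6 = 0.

n = -0.6103 or n = 3.277

Discriminant: (-8)^2 - 4*3*(-6) = 136.
Quadratic formula: n = (8 +/- sqrt(136)) / 6.
So n = 4/3 + sqrt(34)/3 ~= 3.277 or n = 4/3 - sqrt(34)/3 ~= -0.6103.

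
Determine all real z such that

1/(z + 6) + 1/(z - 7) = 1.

z = -5.0765 or z = 8.0765

Multiply both sides by (z + 6)(z - 7):
(z - 7) + (z + 6) = (z + 6)(z - 7).
Expand and collect terms: z² - 3z - 41 = 0.
By the quadratic formula, z = (3 ± √173) / 2, so z ≈ 8.0765 or z ≈ -5.0765.
Neither value makes a denominator zero (z ≠ -6, z ≠ 7), so both are valid.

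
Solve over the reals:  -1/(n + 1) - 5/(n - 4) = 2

n = -1.8708 or n = 1.8708

Multiply both sides by (n + 1)(n - 4):
-(n - 4) - 5(n + 1) = 2(n + 1)(n - 4).
Expand and collect terms: 2n² - 7 = 0.
By the quadratic formula, n = (0 ± √56) / 4, so n ≈ 1.8708 or n ≈ -1.8708.
Neither value makes a denominator zero (n ≠ -1, n ≠ 4), so both are valid.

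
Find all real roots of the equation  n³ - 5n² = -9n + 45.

n = 5

Rearrange: n³ - 5n² + 9n - 45 = 0.
Possible rational roots are divisors of -45. Testing n = 5 gives 0, so (n - 5) is a factor.
Divide: n³ - 5n² + 9n - 45 = (n - 5)(n² + 9).
The quadratic n² + 9 has discriminant -36 < 0, so no further real roots.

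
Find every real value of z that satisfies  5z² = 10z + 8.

z = -0.6125 or z = 2.6125

Rearrange to standard form: 5z² - 10z - 8 = 0.
Discriminant: (-10)² − 4·5·(-8) = 260.
Quadratic formula: z = (10 ± √260) / 10.
So z = 1 + √(65)/5 ≈ 2.6125 or z = 1 - √(65)/5 ≈ -0.6125.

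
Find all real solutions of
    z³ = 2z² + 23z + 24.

z = -3 or z = -1.2749 or z = 6.2749

Rearrange: z³ - 2z² - 23z - 24 = 0.
Possible rational roots are divisors of -24. Testing z = -3 gives 0, so (z + 3) is a factor.
Divide: z³ - 2z² - 23z - 24 = (z + 3)(z² - 5z - 8).
Apply the quadratic formula to z² - 5z - 8 = 0: z = (5 ± √57)/2, i.e. z ≈ 6.2749 or z ≈ -1.2749.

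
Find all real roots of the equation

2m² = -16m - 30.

Bring every term to one side: 2m² + 16m + 30 = 0.
Factor: 2(m + 5)(m + 3) = 0.
So m = -5 or m = -3.

m = -5 or m = -3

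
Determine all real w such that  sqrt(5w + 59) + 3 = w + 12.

w = -2

Isolate the radical: sqrt(5w + 59) = w + 9.
Square both sides: 5w + 59 = (w + 9)^2.
Expand and rearrange: w^2 + 13w + 22 = 0.
Solving gives w = -2 or w = -11.
Check each candidate in the original equation:
  w = -2: sqrt(49) = 7, while w + 9 = 7 — valid.
  w = -11: sqrt(4) = 2, while w + 9 = -2 — extraneous.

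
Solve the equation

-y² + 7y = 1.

Rearrange to standard form: -y² + 7y - 1 = 0.
Discriminant: (7)² − 4·(-1)·(-1) = 45.
Quadratic formula: y = (-7 ± √45) / (-2).
So y = 7/2 - 3·√(5)/2 ≈ 0.1459 or y = 3·√(5)/2 + 7/2 ≈ 6.8541.

y = 0.1459 or y = 6.8541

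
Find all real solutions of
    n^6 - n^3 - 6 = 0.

Let u = n^3. The equation becomes u^2 - u - 6 = 0.
Factor: (u - 3)(u + 2) = 0, so u = 3 or u = -2.
n^3 = 3 gives n = (3)^(1/3) ~= 1.4422.
n^3 = -2 gives n = -(2)^(1/3) ~= -1.2599.

n = -1.2599 or n = 1.4422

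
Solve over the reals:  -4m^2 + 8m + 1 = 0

Discriminant: (8)^2 - 4*(-4)*1 = 80.
Quadratic formula: m = (-8 +/- sqrt(80)) / (-8).
So m = 1 - sqrt(5)/2 ~= -0.118 or m = 1 + sqrt(5)/2 ~= 2.118.

m = -0.118 or m = 2.118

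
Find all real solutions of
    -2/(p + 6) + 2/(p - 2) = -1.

p = -2

Multiply both sides by (p + 6)(p - 2):
-2(p - 2) + 2(p + 6) = -(p + 6)(p - 2).
Expand and collect terms: -p^2 - 4p - 4 = 0.
This has the repeated root p = -2.
Neither value makes a denominator zero (p != -6, p != 2), so both are valid.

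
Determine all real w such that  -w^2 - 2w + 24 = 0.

Factor: -1(w - 4)(w + 6) = 0.
So w = 4 or w = -6.

w = -6 or w = 4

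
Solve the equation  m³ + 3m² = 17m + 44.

m = -4.618 or m = -2.382 or m = 4

Rearrange: m³ + 3m² - 17m - 44 = 0.
Possible rational roots are divisors of -44. Testing m = 4 gives 0, so (m - 4) is a factor.
Divide: m³ + 3m² - 17m - 44 = (m - 4)(m² + 7m + 11).
Apply the quadratic formula to m² + 7m + 11 = 0: m = (-7 ± √5)/2, i.e. m ≈ -2.382 or m ≈ -4.618.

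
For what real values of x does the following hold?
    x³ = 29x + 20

x = -5 or x = -0.7016 or x = 5.7016

Rearrange: x³ - 29x - 20 = 0.
Possible rational roots are divisors of -20. Testing x = -5 gives 0, so (x + 5) is a factor.
Divide: x³ - 29x - 20 = (x + 5)(x² - 5x - 4).
Apply the quadratic formula to x² - 5x - 4 = 0: x = (5 ± √41)/2, i.e. x ≈ 5.7016 or x ≈ -0.7016.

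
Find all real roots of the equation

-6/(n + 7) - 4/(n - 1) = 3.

n = -9.2975 or n = -0.0359

Multiply both sides by (n + 7)(n - 1):
-6(n - 1) - 4(n + 7) = 3(n + 7)(n - 1).
Expand and collect terms: 3n² + 28n + 1 = 0.
By the quadratic formula, n = (-28 ± √772) / 6, so n ≈ -0.0359 or n ≈ -9.2975.
Neither value makes a denominator zero (n ≠ -7, n ≠ 1), so both are valid.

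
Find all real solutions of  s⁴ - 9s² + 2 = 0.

Let u = s². The equation becomes u² - 9u + 2 = 0.
By the quadratic formula, u = √(73)/2 + 9/2 or u = 9/2 - √(73)/2.
s² = √(73)/2 + 9/2 gives s = ±√(√(73)/2 + 9/2) ≈ ±2.9618.
s² = 9/2 - √(73)/2 gives s = ±√(9/2 - √(73)/2) ≈ ±0.4775.

s = -2.9618 or s = -0.4775 or s = 0.4775 or s = 2.9618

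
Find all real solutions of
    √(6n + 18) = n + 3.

n = -3 or n = 3

Square both sides: 6n + 18 = (n + 3)².
Expand and rearrange: n² - 9 = 0.
Solving gives n = 3 or n = -3.
Check each candidate in the original equation:
  n = 3: √(36) = 6, while n + 3 = 6 — valid.
  n = -3: √(0) = 0, while n + 3 = 0 — valid.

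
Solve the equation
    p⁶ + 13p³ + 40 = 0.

Let u = p³. The equation becomes u² + 13u + 40 = 0.
Factor: (u + 5)(u + 8) = 0, so u = -5 or u = -8.
p³ = -5 gives p = -∛(5) ≈ -1.71.
p³ = -8 gives p = -2.

p = -2 or p = -1.71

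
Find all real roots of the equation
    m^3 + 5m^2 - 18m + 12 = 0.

Possible rational roots are divisors of 12. Testing m = 1 gives 0, so (m - 1) is a factor.
Divide: m^3 + 5m^2 - 18m + 12 = (m - 1)(m^2 + 6m - 12).
Apply the quadratic formula to m^2 + 6m - 12 = 0: m = (-6 +/- sqrt(84))/2, i.e. m ~= 1.5826 or m ~= -7.5826.

m = -7.5826 or m = 1 or m = 1.5826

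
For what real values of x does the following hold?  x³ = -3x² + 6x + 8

Rearrange: x³ + 3x² - 6x - 8 = 0.
Possible rational roots are divisors of -8. Testing x = -4 gives 0, so (x + 4) is a factor.
Divide: x³ + 3x² - 6x - 8 = (x + 4)(x² - x - 2).
Factor the quadratic: x = 2 or x = -1.

x = -4 or x = -1 or x = 2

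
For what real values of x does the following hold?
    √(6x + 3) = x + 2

x = 1

Square both sides: 6x + 3 = (x + 2)².
Expand and rearrange: x² - 2x + 1 = 0.
This gives the repeated root x = 1.
Check in the original equation:
  x = 1: √(9) = 3, while x + 2 = 3 — valid.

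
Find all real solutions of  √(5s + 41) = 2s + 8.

Square both sides: 5s + 41 = (2s + 8)².
Expand and rearrange: 4s² + 27s + 23 = 0.
Solving gives s = -1 or s = -5.75.
Check each candidate in the original equation:
  s = -1: √(36) = 6, while 2s + 8 = 6 — valid.
  s = -5.75: √(12.25) = 3.5, while 2s + 8 = -3.5 — extraneous.

s = -1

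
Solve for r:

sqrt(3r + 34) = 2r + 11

r = -3

Square both sides: 3r + 34 = (2r + 11)^2.
Expand and rearrange: 4r^2 + 41r + 87 = 0.
Solving gives r = -3 or r = -7.25.
Check each candidate in the original equation:
  r = -3: sqrt(25) = 5, while 2r + 11 = 5 — valid.
  r = -7.25: sqrt(12.25) = 3.5, while 2r + 11 = -3.5 — extraneous.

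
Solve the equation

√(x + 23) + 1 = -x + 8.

Isolate the radical: √(x + 23) = -x + 7.
Square both sides: x + 23 = (-x + 7)².
Expand and rearrange: x² - 15x + 26 = 0.
Solving gives x = 13 or x = 2.
Check each candidate in the original equation:
  x = 13: √(36) = 6, while -x + 7 = -6 — extraneous.
  x = 2: √(25) = 5, while -x + 7 = 5 — valid.

x = 2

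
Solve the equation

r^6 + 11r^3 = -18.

Let u = r^3. The equation becomes u^2 + 11u + 18 = 0.
Factor: (u + 9)(u + 2) = 0, so u = -9 or u = -2.
r^3 = -9 gives r = -(9)^(1/3) ~= -2.0801.
r^3 = -2 gives r = -(2)^(1/3) ~= -1.2599.

r = -2.0801 or r = -1.2599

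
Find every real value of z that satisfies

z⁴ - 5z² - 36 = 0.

z = -3 or z = 3

Let u = z². The equation becomes u² - 5u - 36 = 0.
Factor: (u + 4)(u - 9) = 0, so u = -4 or u = 9.
z² = -4 < 0 has no real solution.
z² = 9 gives z = ±3.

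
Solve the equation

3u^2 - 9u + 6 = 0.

Factor: 3(u - 1)(u - 2) = 0.
So u = 1 or u = 2.

u = 1 or u = 2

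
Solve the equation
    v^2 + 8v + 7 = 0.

v = -7 or v = -1

Factor: (v + 1)(v + 7) = 0.
So v = -1 or v = -7.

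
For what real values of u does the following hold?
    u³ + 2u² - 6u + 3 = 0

Possible rational roots are divisors of 3. Testing u = 1 gives 0, so (u - 1) is a factor.
Divide: u³ + 2u² - 6u + 3 = (u - 1)(u² + 3u - 3).
Apply the quadratic formula to u² + 3u - 3 = 0: u = (-3 ± √21)/2, i.e. u ≈ 0.7913 or u ≈ -3.7913.

u = -3.7913 or u = 0.7913 or u = 1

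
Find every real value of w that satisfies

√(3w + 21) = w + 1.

Square both sides: 3w + 21 = (w + 1)².
Expand and rearrange: w² - w - 20 = 0.
Solving gives w = 5 or w = -4.
Check each candidate in the original equation:
  w = 5: √(36) = 6, while w + 1 = 6 — valid.
  w = -4: √(9) = 3, while w + 1 = -3 — extraneous.

w = 5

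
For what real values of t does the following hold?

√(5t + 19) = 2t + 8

Square both sides: 5t + 19 = (2t + 8)².
Expand and rearrange: 4t² + 27t + 45 = 0.
Solving gives t = -3 or t = -3.75.
Check each candidate in the original equation:
  t = -3: √(4) = 2, while 2t + 8 = 2 — valid.
  t = -3.75: √(0.25) = 0.5, while 2t + 8 = 0.5 — valid.

t = -3.75 or t = -3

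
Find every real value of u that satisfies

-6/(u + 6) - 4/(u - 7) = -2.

Multiply both sides by (u + 6)(u - 7):
-6(u - 7) - 4(u + 6) = -2(u + 6)(u - 7).
Expand and collect terms: -2u^2 + 12u + 66 = 0.
By the quadratic formula, u = (-12 +/- sqrt(672)) / -4, so u ~= -3.4807 or u ~= 9.4807.
Neither value makes a denominator zero (u != -6, u != 7), so both are valid.

u = -3.4807 or u = 9.4807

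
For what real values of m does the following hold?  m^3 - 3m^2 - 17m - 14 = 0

m = -2 or m = -1.1401 or m = 6.1401

Possible rational roots are divisors of -14. Testing m = -2 gives 0, so (m + 2) is a factor.
Divide: m^3 - 3m^2 - 17m - 14 = (m + 2)(m^2 - 5m - 7).
Apply the quadratic formula to m^2 - 5m - 7 = 0: m = (5 +/- sqrt(53))/2, i.e. m ~= 6.1401 or m ~= -1.1401.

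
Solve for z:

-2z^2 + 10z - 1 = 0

z = 0.1021 or z = 4.8979

Discriminant: (10)^2 - 4*(-2)*(-1) = 92.
Quadratic formula: z = (-10 +/- sqrt(92)) / (-4).
So z = 5/2 - sqrt(23)/2 ~= 0.1021 or z = sqrt(23)/2 + 5/2 ~= 4.8979.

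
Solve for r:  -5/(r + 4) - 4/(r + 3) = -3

Multiply both sides by (r + 4)(r + 3):
-5(r + 3) - 4(r + 4) = -3(r + 4)(r + 3).
Expand and collect terms: -3r^2 - 12r - 5 = 0.
By the quadratic formula, r = (12 +/- sqrt(84)) / -6, so r ~= -3.5275 or r ~= -0.4725.
Neither value makes a denominator zero (r != -4, r != -3), so both are valid.

r = -3.5275 or r = -0.4725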